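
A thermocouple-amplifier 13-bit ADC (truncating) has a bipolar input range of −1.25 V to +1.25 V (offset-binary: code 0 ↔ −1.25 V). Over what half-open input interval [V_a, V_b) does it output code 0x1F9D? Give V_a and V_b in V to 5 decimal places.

LSB = 2.5/2^13 = 305.18 µV.
Code 0x1F9D = 8093 decimal.
V_a = V_low + 8093·LSB = 1.21979 V; V_b = V_low + 8094·LSB = 1.22009 V.

[1.21979 V, 1.22009 V)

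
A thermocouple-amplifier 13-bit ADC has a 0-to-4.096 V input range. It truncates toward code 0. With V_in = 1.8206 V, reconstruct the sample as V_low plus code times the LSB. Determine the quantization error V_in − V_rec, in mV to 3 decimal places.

LSB = 4.096/2^13 = 0.500 mV.
Scaled input = 3641.2000 LSBs, so code = 3641.
V_rec = 0 + 3641·0.0005 = 1.8205 V.
V_in − V_rec = 0.0001 V = 0.100 mV.

0.100 mV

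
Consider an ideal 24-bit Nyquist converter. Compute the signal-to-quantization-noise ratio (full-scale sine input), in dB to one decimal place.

SNR ≈ 6.02·N + 1.76 dB = 6.02·24 + 1.76 = 146.24 dB.

146.2 dB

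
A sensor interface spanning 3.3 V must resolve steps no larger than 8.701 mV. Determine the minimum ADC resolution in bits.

Number of steps required ≥ 3.3 V / 8.701 mV = 379.27.
Need 2^N ≥ 379.27; 2^8 = 256, 2^9 = 512.
Minimum N = 9.

9 bits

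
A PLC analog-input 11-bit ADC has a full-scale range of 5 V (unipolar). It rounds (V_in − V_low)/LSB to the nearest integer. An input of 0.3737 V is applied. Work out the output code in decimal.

code 153

With 2048 levels over 5 V, one step is 2.441 mV.
Input sits at 153.068 steps above V_low.
Round → code 153.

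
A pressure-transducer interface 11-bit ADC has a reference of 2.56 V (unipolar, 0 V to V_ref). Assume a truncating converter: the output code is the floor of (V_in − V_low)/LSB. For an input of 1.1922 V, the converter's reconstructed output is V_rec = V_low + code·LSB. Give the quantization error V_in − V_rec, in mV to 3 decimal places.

0.950 mV

Step size: 2.56 V ÷ 2^11 = 1.250 mV.
(V_in − V_low)/LSB = (1.1922 − 0)/0.00125 = 953.7600 → code 953 (floor).
V_rec = 0 + 953·0.00125 = 1.19125 V.
V_in − V_rec = 0.00095 V = 0.950 mV.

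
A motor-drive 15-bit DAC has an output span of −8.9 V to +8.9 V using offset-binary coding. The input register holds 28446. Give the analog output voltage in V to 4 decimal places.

LSB = 17.8 V / 2^15 = 0.543 mV.
V_out = (−8.9) + 28446 × 0.000543213 V = 6.55223 V.

6.5522 V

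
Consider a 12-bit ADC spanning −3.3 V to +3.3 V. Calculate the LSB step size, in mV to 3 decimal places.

Full-scale span = 6.6 V.
LSB = 6.6 / 2^12 = 6.6 / 4096 = 0.00161133 V = 1.611 mV.

1.611 mV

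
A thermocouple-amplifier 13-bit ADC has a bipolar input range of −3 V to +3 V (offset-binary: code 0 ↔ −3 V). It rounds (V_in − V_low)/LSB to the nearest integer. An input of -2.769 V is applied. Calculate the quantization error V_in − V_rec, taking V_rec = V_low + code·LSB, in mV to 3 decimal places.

0.287 mV

Step size: 6 V ÷ 2^13 = 0.732 mV.
(-2.769 − (−3))/0.000732422 = 315.3920; round gives code 315.
V_rec = (−3) + 315·0.000732422 = -2.7692871 V.
Error = -2.769 − (−2.7692871) = 0.000287109 V = 0.287 mV.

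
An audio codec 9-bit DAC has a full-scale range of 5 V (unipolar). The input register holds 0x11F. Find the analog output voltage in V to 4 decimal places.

LSB = 5 V / 2^9 = 9.766 mV.
Code 0x11F = 287 decimal.
V_out = 0 + 287 × 0.00976562 V = 2.80273 V.

2.8027 V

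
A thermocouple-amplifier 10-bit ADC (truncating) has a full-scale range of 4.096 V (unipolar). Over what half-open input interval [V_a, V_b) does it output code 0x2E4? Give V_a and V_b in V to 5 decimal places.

LSB = 4.096/2^10 = 4.000 mV.
Code 0x2E4 = 740 decimal.
V_a = V_low + 740·LSB = 2.96 V; V_b = V_low + 741·LSB = 2.964 V.

[2.96000 V, 2.96400 V)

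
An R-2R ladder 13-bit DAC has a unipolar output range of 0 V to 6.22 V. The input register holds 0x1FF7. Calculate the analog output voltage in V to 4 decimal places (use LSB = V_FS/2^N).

LSB = 6.22 V / 2^13 = 0.759 mV.
Code 0x1FF7 = 8183 decimal.
V_out = 0 + 8183 × 0.000759277 V = 6.21317 V.

6.2132 V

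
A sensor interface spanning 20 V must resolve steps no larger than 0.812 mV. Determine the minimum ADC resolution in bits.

15 bits

Number of steps required ≥ 20 V / 0.812 mV = 24630.54.
Need 2^N ≥ 24630.54; 2^14 = 16384, 2^15 = 32768.
Minimum N = 15.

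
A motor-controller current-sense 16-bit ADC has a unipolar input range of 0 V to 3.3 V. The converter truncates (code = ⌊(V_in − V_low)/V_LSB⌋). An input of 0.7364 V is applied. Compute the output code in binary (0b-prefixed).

Full-scale span = 3.3 V; LSB = 3.3/2^16 = 50.35 µV.
(V_in − V_low)/LSB = (0.7364 − 0) / 5.0354e-05 = 14624.458.
⌊·⌋(14624.458) = 14624.
In binary (0b-prefixed): 0b11100100100000.

code 0b11100100100000 (decimal 14624)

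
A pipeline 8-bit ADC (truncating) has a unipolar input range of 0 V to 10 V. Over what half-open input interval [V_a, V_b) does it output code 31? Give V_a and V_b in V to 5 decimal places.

[1.21094 V, 1.25000 V)

LSB = 10/2^8 = 39.062 mV.
V_a = V_low + 31·LSB = 1.21094 V; V_b = V_low + 32·LSB = 1.25 V.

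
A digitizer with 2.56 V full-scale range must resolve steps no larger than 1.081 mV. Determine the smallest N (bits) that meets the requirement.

12 bits

Number of steps required ≥ 2.56 V / 1.081 mV = 2368.18.
Need 2^N ≥ 2368.18; 2^11 = 2048, 2^12 = 4096.
Minimum N = 12.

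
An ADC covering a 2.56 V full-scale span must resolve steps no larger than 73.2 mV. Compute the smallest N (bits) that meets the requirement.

6 bits

Number of steps required ≥ 2.56 V / 73.2 mV = 34.97.
Need 2^N ≥ 34.97; 2^5 = 32, 2^6 = 64.
Minimum N = 6.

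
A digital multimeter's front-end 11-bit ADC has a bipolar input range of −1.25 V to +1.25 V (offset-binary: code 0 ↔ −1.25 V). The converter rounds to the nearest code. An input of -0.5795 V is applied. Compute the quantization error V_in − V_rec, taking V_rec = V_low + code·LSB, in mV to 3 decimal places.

0.334 mV

Step size: 2.5 V ÷ 2^11 = 1.221 mV.
(-0.5795 − (−1.25))/0.0012207 = 549.2736; round gives code 549.
V_rec = (−1.25) + 549·0.0012207 = -0.57983398 V.
Difference: 0.000333984 V → 0.334 mV.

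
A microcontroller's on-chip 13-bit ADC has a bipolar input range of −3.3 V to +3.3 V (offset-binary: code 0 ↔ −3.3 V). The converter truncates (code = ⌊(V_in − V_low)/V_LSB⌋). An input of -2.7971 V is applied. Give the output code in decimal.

With 8192 levels over 6.6 V, one step is 0.806 mV.
(-2.7971 − (−3.3)) / 0.000805664 = 624.206 LSBs.
Floor → code 624.

code 624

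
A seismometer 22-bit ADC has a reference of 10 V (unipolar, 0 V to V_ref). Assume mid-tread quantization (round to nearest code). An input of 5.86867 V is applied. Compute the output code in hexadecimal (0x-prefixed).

code 0x258F3B (decimal 2461499)

With 4194304 levels over 10 V, one step is 2.38 µV.
Input sits at 2461498.606 steps above V_low.
Round → code 2461499.
In hexadecimal (0x-prefixed): 0x258F3B.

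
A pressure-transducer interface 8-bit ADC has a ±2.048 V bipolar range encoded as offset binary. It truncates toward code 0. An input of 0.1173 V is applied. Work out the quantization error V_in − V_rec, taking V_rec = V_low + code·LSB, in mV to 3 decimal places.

5.300 mV

Step size: 4.096 V ÷ 2^8 = 16.000 mV.
(0.1173 − (−2.048))/0.016 = 135.3313; ⌊·⌋ gives code 135.
Reconstructed: 0.112 V.
V_in − V_rec = 0.0053 V = 5.300 mV.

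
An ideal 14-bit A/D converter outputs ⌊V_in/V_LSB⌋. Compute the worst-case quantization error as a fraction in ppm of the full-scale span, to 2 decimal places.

61.04 ppm

Truncating → worst-case error = 1 LSB = V_FS/2^14, so 1e+06/16384 = 61.0352 ppm of full scale.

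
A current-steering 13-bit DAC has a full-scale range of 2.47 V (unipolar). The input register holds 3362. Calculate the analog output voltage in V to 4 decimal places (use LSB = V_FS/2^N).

1.0137 V

LSB = 2.47 V / 2^13 = 301.51 µV.
V_out = 0 + 3362 × 0.000301514 V = 1.01369 V.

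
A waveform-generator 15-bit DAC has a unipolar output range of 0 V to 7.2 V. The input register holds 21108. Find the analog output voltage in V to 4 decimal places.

4.6380 V

LSB = 7.2 V / 2^15 = 219.73 µV.
V_out = 0 + 21108 × 0.000219727 V = 4.63799 V.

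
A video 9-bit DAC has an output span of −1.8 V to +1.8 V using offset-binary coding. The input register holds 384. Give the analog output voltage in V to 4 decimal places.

LSB = 3.6 V / 2^9 = 7.031 mV.
V_out = (−1.8) + 384 × 0.00703125 V = 0.9 V.

0.9000 V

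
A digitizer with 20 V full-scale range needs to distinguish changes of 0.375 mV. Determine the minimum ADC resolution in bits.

Number of steps required ≥ 20 V / 0.375 mV = 53333.33.
Need 2^N ≥ 53333.33; 2^15 = 32768, 2^16 = 65536.
Minimum N = 16.

16 bits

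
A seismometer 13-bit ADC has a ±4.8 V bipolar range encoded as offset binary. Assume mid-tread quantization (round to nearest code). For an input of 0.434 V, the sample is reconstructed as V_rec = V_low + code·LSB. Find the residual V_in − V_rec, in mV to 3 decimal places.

0.406 mV

Step size: 9.6 V ÷ 2^13 = 1.172 mV.
(V_in − V_low)/LSB = (0.434 − (−4.8))/0.00117187 = 4466.3467 → code 4466 (round).
Code 4466 maps back to (−4.8) + 4466×0.00117187 V = 0.43359375 V.
Difference: 0.00040625 V → 0.406 mV.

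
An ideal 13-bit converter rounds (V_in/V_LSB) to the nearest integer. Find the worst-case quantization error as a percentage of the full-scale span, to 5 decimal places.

Rounding → worst-case error = ½ LSB = V_FS/2^14, so 100/16384 = 0.00610352 % of full scale.

0.00610 %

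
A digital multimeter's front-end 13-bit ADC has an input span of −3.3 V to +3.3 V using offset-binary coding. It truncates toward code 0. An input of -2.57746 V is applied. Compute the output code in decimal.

code 896

With 8192 levels over 6.6 V, one step is 0.806 mV.
(V_in − V_low)/LSB = (-2.57746 − (−3.3)) / 0.000805664 = 896.825.
⌊·⌋(896.825) = 896.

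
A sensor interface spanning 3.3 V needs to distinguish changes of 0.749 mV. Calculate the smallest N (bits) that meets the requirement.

13 bits

Number of steps required ≥ 3.3 V / 0.749 mV = 4405.87.
Need 2^N ≥ 4405.87; 2^12 = 4096, 2^13 = 8192.
Minimum N = 13.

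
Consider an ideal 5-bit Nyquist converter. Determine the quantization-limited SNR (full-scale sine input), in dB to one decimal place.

SNR ≈ 6.02·N + 1.76 dB = 6.02·5 + 1.76 = 31.86 dB.

31.9 dB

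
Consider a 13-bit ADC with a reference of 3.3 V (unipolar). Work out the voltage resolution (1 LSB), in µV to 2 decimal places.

Full-scale span = 3.3 V.
LSB = 3.3 / 2^13 = 3.3 / 8192 = 0.000402832 V = 402.83 µV.

402.83 µV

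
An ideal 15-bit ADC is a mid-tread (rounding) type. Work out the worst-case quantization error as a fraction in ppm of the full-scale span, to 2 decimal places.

15.26 ppm

Rounding → worst-case error = ½ LSB = V_FS/2^16, so 1e+06/65536 = 15.2588 ppm of full scale.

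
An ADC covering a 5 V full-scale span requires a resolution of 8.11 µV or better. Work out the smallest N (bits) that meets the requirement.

Number of steps required ≥ 5 V / 8.11 µV = 616522.81.
Need 2^N ≥ 616522.81; 2^19 = 524288, 2^20 = 1048576.
Minimum N = 20.

20 bits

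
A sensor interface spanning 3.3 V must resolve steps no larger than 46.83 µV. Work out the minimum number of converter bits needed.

Number of steps required ≥ 3.3 V / 46.83 µV = 70467.65.
Need 2^N ≥ 70467.65; 2^16 = 65536, 2^17 = 131072.
Minimum N = 17.

17 bits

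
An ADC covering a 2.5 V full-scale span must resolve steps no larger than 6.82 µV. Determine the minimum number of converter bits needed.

19 bits

Number of steps required ≥ 2.5 V / 6.82 µV = 366568.91.
Need 2^N ≥ 366568.91; 2^18 = 262144, 2^19 = 524288.
Minimum N = 19.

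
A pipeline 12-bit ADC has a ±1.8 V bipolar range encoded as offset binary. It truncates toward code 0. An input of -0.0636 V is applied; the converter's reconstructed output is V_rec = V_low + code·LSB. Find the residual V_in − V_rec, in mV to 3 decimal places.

One LSB is 3.6 V / 4096 = 0.879 mV.
Scaled input = 1975.6373 LSBs, so code = 1975.
V_rec = (−1.8) + 1975·0.000878906 = -0.064160156 V.
Difference: 0.000560156 V → 0.560 mV.

0.560 mV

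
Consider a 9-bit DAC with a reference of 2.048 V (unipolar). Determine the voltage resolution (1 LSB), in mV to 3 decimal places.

4.000 mV

Full-scale span = 2.048 V.
LSB = 2.048 / 2^9 = 2.048 / 512 = 0.004 V = 4.000 mV.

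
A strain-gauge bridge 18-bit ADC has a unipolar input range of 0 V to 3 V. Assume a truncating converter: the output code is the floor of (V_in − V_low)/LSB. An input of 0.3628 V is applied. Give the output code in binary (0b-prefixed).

code 0b111101111010101 (decimal 31701)

With 262144 levels over 3 V, one step is 11.44 µV.
(V_in − V_low)/LSB = (0.3628 − 0) / 1.14441e-05 = 31701.948.
⌊·⌋(31701.948) = 31701.
In binary (0b-prefixed): 0b111101111010101.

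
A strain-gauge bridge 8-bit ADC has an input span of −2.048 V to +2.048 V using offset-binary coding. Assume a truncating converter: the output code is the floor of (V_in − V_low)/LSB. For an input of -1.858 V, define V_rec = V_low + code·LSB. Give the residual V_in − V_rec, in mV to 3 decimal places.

14.000 mV

Step size: 4.096 V ÷ 2^8 = 16.000 mV.
(V_in − V_low)/LSB = (-1.858 − (−2.048))/0.016 = 11.8750 → code 11 (floor).
V_rec = (−2.048) + 11·0.016 = -1.872 V.
Difference: 0.014 V → 14.000 mV.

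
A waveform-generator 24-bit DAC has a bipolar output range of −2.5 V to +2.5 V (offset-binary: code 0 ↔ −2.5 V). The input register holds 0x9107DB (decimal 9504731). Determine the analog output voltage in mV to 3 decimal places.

332.631 mV

LSB = 5 V / 2^24 = 0.30 µV.
Code 0x9107DB = 9504731 decimal.
V_out = (−2.5) + 9504731 × 2.98023e-07 V = 0.332631 V.
= 332.631 mV.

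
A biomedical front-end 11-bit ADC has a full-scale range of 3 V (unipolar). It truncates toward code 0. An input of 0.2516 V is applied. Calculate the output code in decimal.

LSB = 3 V / 2048 = 1.465 mV.
(0.2516 − 0) / 0.00146484 = 171.759 LSBs.
⌊·⌋(171.759) = 171.

code 171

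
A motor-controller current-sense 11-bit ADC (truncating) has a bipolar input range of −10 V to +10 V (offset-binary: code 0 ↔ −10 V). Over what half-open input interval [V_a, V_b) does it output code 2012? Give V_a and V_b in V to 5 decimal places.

[9.64844 V, 9.65820 V)

LSB = 20/2^11 = 9.766 mV.
V_a = V_low + 2012·LSB = 9.64844 V; V_b = V_low + 2013·LSB = 9.6582 V.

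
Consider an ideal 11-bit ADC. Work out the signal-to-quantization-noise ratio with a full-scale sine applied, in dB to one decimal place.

68.0 dB

SNR ≈ 6.02·N + 1.76 dB = 6.02·11 + 1.76 = 67.98 dB.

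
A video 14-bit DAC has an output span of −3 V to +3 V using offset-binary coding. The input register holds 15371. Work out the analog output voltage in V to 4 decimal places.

LSB = 6 V / 2^14 = 366.21 µV.
V_out = (−3) + 15371 × 0.000366211 V = 2.62903 V.

2.6290 V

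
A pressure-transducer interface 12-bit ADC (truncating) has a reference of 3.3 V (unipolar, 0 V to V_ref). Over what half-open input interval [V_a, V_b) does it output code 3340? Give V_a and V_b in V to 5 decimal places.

[2.69092 V, 2.69172 V)

LSB = 3.3/2^12 = 0.806 mV.
V_a = V_low + 3340·LSB = 2.69092 V; V_b = V_low + 3341·LSB = 2.69172 V.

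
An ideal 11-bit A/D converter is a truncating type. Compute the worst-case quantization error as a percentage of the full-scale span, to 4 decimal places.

Truncating → worst-case error = 1 LSB = V_FS/2^11, so 100/2048 = 0.0488281 % of full scale.

0.0488 %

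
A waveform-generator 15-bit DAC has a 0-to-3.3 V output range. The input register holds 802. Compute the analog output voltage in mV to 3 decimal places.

80.768 mV

LSB = 3.3 V / 2^15 = 100.71 µV.
V_out = 0 + 802 × 0.000100708 V = 0.0807678 V.
= 80.768 mV.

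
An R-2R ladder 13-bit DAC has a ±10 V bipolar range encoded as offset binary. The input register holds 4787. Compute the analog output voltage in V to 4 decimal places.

LSB = 20 V / 2^13 = 2.441 mV.
V_out = (−10) + 4787 × 0.00244141 V = 1.68701 V.

1.6870 V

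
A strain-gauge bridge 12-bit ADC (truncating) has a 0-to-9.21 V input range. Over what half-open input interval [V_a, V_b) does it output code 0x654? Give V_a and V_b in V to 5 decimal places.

LSB = 9.21/2^12 = 2.249 mV.
Code 0x654 = 1620 decimal.
V_a = V_low + 1620·LSB = 3.64263 V; V_b = V_low + 1621·LSB = 3.64488 V.

[3.64263 V, 3.64488 V)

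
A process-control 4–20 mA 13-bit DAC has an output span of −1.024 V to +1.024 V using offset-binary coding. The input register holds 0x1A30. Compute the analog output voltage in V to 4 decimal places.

0.6520 V

LSB = 2.048 V / 2^13 = 250.00 µV.
Code 0x1A30 = 6704 decimal.
V_out = (−1.024) + 6704 × 0.00025 V = 0.652 V.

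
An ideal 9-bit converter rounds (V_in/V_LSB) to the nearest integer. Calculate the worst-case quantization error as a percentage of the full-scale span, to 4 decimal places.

0.0977 %

Rounding → worst-case error = ½ LSB = V_FS/2^10, so 100/1024 = 0.0976562 % of full scale.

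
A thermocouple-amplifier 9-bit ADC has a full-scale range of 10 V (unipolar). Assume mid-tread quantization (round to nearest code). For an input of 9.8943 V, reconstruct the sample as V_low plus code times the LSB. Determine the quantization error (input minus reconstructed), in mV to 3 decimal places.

Step size: 10 V ÷ 2^9 = 19.531 mV.
(9.8943 − 0)/0.0195312 = 506.5882; round gives code 507.
Reconstructed: 9.9023438 V.
V_in − V_rec = -0.00804375 V = -8.044 mV.

-8.044 mV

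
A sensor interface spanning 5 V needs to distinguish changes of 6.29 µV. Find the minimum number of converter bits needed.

Number of steps required ≥ 5 V / 6.29 µV = 794912.56.
Need 2^N ≥ 794912.56; 2^19 = 524288, 2^20 = 1048576.
Minimum N = 20.

20 bits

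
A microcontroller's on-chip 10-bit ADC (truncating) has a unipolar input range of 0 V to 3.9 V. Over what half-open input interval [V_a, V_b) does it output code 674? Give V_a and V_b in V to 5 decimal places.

[2.56699 V, 2.57080 V)

LSB = 3.9/2^10 = 3.809 mV.
V_a = V_low + 674·LSB = 2.56699 V; V_b = V_low + 675·LSB = 2.5708 V.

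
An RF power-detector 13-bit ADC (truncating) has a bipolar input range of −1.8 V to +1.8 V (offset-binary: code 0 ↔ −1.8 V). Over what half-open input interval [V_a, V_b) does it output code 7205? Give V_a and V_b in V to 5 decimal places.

[1.36626 V, 1.36670 V)

LSB = 3.6/2^13 = 439.45 µV.
V_a = V_low + 7205·LSB = 1.36626 V; V_b = V_low + 7206·LSB = 1.3667 V.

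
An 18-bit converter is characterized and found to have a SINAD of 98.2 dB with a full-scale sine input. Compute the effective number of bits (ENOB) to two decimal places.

ENOB = (SINAD − 1.76) / 6.02 = (98.2 − 1.76)/6.02 = 16.020.

16.02 bits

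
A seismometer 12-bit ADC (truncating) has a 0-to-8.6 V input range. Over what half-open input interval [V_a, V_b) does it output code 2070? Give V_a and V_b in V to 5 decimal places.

LSB = 8.6/2^12 = 2.100 mV.
V_a = V_low + 2070·LSB = 4.34619 V; V_b = V_low + 2071·LSB = 4.34829 V.

[4.34619 V, 4.34829 V)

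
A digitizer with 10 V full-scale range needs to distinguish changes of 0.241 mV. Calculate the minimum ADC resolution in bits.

16 bits

Number of steps required ≥ 10 V / 0.241 mV = 41493.78.
Need 2^N ≥ 41493.78; 2^15 = 32768, 2^16 = 65536.
Minimum N = 16.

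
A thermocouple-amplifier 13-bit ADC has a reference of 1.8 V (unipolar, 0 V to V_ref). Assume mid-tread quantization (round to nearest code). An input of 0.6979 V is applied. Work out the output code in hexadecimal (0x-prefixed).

LSB = 1.8 V / 8192 = 219.73 µV.
(0.6979 − 0) / 0.000219727 = 3176.220 LSBs.
So the output code is 3176.
In hexadecimal (0x-prefixed): 0xC68.

code 0xC68 (decimal 3176)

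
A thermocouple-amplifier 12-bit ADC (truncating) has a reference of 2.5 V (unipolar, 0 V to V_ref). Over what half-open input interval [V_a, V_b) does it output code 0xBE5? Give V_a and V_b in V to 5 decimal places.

LSB = 2.5/2^12 = 0.610 mV.
Code 0xBE5 = 3045 decimal.
V_a = V_low + 3045·LSB = 1.85852 V; V_b = V_low + 3046·LSB = 1.85913 V.

[1.85852 V, 1.85913 V)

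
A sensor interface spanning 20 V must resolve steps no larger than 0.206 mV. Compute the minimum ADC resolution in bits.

17 bits

Number of steps required ≥ 20 V / 0.206 mV = 97087.38.
Need 2^N ≥ 97087.38; 2^16 = 65536, 2^17 = 131072.
Minimum N = 17.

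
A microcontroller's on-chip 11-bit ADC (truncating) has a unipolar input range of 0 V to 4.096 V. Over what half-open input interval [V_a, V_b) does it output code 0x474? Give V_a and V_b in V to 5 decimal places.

[2.28000 V, 2.28200 V)

LSB = 4.096/2^11 = 2.000 mV.
Code 0x474 = 1140 decimal.
V_a = V_low + 1140·LSB = 2.28 V; V_b = V_low + 1141·LSB = 2.282 V.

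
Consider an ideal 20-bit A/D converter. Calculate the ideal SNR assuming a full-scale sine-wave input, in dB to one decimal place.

SNR ≈ 6.02·N + 1.76 dB = 6.02·20 + 1.76 = 122.16 dB.

122.2 dB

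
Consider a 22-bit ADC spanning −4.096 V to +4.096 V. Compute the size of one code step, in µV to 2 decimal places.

1.95 µV

Full-scale span = 8.192 V.
LSB = 8.192 / 2^22 = 8.192 / 4194304 = 1.95313e-06 V = 1.95 µV.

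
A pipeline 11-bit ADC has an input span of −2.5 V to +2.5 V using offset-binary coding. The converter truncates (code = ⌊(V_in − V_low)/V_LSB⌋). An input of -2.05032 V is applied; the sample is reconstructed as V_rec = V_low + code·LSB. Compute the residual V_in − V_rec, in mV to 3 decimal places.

0.461 mV

Step size: 5 V ÷ 2^11 = 2.441 mV.
(V_in − V_low)/LSB = (-2.05032 − (−2.5))/0.00244141 = 184.1889 → code 184 (floor).
Reconstructed: -2.0507812 V.
Difference: 0.00046125 V → 0.461 mV.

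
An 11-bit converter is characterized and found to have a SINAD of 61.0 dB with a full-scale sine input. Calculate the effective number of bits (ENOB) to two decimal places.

9.84 bits

ENOB = (SINAD − 1.76) / 6.02 = (61.0 − 1.76)/6.02 = 9.841.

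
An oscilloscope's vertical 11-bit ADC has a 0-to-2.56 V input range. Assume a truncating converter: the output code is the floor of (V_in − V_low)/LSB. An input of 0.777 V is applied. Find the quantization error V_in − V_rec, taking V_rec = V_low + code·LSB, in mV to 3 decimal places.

LSB = 2.56/2^11 = 1.250 mV.
(V_in − V_low)/LSB = (0.777 − 0)/0.00125 = 621.6000 → code 621 (floor).
Code 621 maps back to 0 + 621×0.00125 V = 0.77625 V.
V_in − V_rec = 0.00075 V = 0.750 mV.

0.750 mV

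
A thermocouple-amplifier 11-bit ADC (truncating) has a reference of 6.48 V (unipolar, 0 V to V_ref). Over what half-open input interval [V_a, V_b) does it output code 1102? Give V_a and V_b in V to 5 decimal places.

[3.48680 V, 3.48996 V)

LSB = 6.48/2^11 = 3.164 mV.
V_a = V_low + 1102·LSB = 3.4868 V; V_b = V_low + 1103·LSB = 3.48996 V.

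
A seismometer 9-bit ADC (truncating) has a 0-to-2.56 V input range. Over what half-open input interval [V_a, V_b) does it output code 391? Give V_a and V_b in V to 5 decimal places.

LSB = 2.56/2^9 = 5.000 mV.
V_a = V_low + 391·LSB = 1.955 V; V_b = V_low + 392·LSB = 1.96 V.

[1.95500 V, 1.96000 V)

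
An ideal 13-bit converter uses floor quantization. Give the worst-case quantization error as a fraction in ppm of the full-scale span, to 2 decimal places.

Truncating → worst-case error = 1 LSB = V_FS/2^13, so 1e+06/8192 = 122.07 ppm of full scale.

122.07 ppm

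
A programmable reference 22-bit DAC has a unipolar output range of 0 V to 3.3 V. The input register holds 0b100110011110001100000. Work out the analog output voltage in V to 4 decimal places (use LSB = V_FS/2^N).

LSB = 3.3 V / 2^22 = 0.79 µV.
Code 0b100110011110001100000 = 1260640 decimal.
V_out = 0 + 1260640 × 7.86781e-07 V = 0.991848 V.

0.9918 V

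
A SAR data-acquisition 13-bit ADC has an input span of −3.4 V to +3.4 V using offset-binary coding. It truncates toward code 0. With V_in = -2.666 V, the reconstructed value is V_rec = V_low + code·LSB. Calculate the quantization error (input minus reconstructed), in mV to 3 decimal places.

0.211 mV

One LSB is 6.8 V / 8192 = 0.830 mV.
(-2.666 − (−3.4))/0.000830078 = 884.2541; ⌊·⌋ gives code 884.
Reconstructed: -2.6662109 V.
Difference: 0.000210937 V → 0.211 mV.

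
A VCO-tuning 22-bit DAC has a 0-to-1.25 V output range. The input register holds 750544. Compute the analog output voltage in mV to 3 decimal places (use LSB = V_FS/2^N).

LSB = 1.25 V / 2^22 = 0.30 µV.
V_out = 0 + 750544 × 2.98023e-07 V = 0.22368 V.
= 223.680 mV.

223.680 mV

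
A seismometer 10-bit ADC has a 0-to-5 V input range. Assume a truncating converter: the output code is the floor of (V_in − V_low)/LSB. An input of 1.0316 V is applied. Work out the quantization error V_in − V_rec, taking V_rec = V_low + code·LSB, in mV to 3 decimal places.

1.327 mV

Step size: 5 V ÷ 2^10 = 4.883 mV.
(V_in − V_low)/LSB = (1.0316 − 0)/0.00488281 = 211.2717 → code 211 (floor).
Code 211 maps back to 0 + 211×0.00488281 V = 1.0302734 V.
V_in − V_rec = 0.00132656 V = 1.327 mV.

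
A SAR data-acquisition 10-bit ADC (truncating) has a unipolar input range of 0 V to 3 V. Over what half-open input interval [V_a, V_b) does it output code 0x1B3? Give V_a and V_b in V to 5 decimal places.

[1.27441 V, 1.27734 V)

LSB = 3/2^10 = 2.930 mV.
Code 0x1B3 = 435 decimal.
V_a = V_low + 435·LSB = 1.27441 V; V_b = V_low + 436·LSB = 1.27734 V.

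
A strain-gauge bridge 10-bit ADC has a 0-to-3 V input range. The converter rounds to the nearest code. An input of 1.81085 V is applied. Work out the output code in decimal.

LSB = 3 V / 1024 = 2.930 mV.
Input sits at 618.103 steps above V_low.
Round → code 618.

code 618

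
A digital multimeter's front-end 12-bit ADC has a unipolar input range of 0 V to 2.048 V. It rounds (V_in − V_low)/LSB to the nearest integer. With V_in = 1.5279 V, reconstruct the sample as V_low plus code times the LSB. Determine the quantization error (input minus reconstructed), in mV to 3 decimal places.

-0.100 mV

One LSB is 2.048 V / 4096 = 0.500 mV.
(V_in − V_low)/LSB = (1.5279 − 0)/0.0005 = 3055.8000 → code 3056 (round).
V_rec = 0 + 3056·0.0005 = 1.528 V.
V_in − V_rec = -0.0001 V = -0.100 mV.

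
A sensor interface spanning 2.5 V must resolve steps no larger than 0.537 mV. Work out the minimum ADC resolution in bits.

Number of steps required ≥ 2.5 V / 0.537 mV = 4655.49.
Need 2^N ≥ 4655.49; 2^12 = 4096, 2^13 = 8192.
Minimum N = 13.

13 bits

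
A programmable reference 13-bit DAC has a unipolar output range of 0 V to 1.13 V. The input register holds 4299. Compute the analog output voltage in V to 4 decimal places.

LSB = 1.13 V / 2^13 = 137.94 µV.
V_out = 0 + 4299 × 0.000137939 V = 0.593002 V.

0.5930 V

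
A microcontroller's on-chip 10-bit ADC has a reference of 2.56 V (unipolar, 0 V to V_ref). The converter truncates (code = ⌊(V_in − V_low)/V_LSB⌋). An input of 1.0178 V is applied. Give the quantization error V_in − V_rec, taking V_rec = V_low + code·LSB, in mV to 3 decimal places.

LSB = 2.56/2^10 = 2.500 mV.
(V_in − V_low)/LSB = (1.0178 − 0)/0.0025 = 407.1200 → code 407 (floor).
Code 407 maps back to 0 + 407×0.0025 V = 1.0175 V.
Difference: 0.0003 V → 0.300 mV.

0.300 mV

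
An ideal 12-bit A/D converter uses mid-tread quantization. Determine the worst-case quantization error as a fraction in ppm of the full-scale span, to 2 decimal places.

Rounding → worst-case error = ½ LSB = V_FS/2^13, so 1e+06/8192 = 122.07 ppm of full scale.

122.07 ppm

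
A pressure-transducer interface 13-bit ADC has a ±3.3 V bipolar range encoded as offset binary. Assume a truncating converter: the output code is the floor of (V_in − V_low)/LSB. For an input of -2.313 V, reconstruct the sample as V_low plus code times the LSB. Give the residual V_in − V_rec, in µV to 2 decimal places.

Step size: 6.6 V ÷ 2^13 = 0.806 mV.
Scaled input = 1225.0764 LSBs, so code = 1225.
Reconstructed: -2.3130615 V.
Difference: 6.15234e-05 V → 61.52 µV.

61.52 µV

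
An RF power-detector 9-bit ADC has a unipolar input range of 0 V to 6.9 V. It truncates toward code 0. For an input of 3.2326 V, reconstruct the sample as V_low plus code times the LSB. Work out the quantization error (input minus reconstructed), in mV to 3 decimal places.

LSB = 6.9/2^9 = 13.477 mV.
(V_in − V_low)/LSB = (3.2326 − 0)/0.0134766 = 239.8683 → code 239 (floor).
Code 239 maps back to 0 + 239×0.0134766 V = 3.2208984 V.
V_in − V_rec = 0.0117016 V = 11.702 mV.

11.702 mV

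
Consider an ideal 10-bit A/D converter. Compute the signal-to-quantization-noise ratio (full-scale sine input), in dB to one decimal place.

SNR ≈ 6.02·N + 1.76 dB = 6.02·10 + 1.76 = 61.96 dB.

62.0 dB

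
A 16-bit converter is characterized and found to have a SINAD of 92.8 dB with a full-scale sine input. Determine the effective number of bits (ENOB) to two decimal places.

ENOB = (SINAD − 1.76) / 6.02 = (92.8 − 1.76)/6.02 = 15.123.

15.12 bits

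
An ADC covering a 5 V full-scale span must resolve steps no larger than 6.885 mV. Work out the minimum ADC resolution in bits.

Number of steps required ≥ 5 V / 6.885 mV = 726.22.
Need 2^N ≥ 726.22; 2^9 = 512, 2^10 = 1024.
Minimum N = 10.

10 bits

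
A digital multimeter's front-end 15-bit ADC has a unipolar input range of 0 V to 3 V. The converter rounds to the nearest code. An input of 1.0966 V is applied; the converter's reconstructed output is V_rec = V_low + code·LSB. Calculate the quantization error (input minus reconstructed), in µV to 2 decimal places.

LSB = 3/2^15 = 91.55 µV.
(V_in − V_low)/LSB = (1.0966 − 0)/9.15527e-05 = 11977.7963 → code 11978 (round).
V_rec = 0 + 11978·9.15527e-05 = 1.0966187 V.
V_in − V_rec = -1.86523e-05 V = -18.65 µV.

-18.65 µV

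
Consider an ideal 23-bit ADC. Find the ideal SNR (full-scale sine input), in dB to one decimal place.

SNR ≈ 6.02·N + 1.76 dB = 6.02·23 + 1.76 = 140.22 dB.

140.2 dB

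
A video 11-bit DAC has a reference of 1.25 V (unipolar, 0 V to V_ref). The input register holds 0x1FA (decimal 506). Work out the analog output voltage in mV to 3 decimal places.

308.838 mV

LSB = 1.25 V / 2^11 = 0.610 mV.
Code 0x1FA = 506 decimal.
V_out = 0 + 506 × 0.000610352 V = 0.308838 V.
= 308.838 mV.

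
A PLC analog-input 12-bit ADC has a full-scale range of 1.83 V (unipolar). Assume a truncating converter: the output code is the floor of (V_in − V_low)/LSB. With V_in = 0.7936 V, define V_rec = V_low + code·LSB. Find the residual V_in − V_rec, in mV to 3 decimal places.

0.123 mV

Step size: 1.83 V ÷ 2^12 = 446.78 µV.
(0.7936 − 0)/0.000446777 = 1776.2763; ⌊·⌋ gives code 1776.
Code 1776 maps back to 0 + 1776×0.000446777 V = 0.79347656 V.
Difference: 0.000123438 V → 0.123 mV.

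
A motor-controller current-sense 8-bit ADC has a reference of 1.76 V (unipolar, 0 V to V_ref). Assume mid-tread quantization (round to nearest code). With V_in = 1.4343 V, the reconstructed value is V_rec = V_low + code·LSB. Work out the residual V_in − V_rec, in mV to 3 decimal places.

-2.575 mV

One LSB is 1.76 V / 256 = 6.875 mV.
Scaled input = 208.6255 LSBs, so code = 209.
Reconstructed: 1.436875 V.
Error = 1.4343 − 1.436875 = -0.002575 V = -2.575 mV.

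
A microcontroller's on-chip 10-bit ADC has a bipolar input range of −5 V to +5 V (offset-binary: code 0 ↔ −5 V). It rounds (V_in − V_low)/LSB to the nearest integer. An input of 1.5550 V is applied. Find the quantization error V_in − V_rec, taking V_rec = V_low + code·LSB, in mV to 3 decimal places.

2.266 mV

One LSB is 10 V / 1024 = 9.766 mV.
(V_in − V_low)/LSB = (1.5550 − (−5))/0.00976562 = 671.2320 → code 671 (round).
Reconstructed: 1.5527344 V.
Difference: 0.00226562 V → 2.266 mV.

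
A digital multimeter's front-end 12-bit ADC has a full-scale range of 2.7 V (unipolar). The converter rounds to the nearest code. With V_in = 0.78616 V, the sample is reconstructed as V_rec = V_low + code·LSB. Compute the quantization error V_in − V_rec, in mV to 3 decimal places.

One LSB is 2.7 V / 4096 = 0.659 mV.
(V_in − V_low)/LSB = (0.78616 − 0)/0.00065918 = 1192.6338 → code 1193 (round).
Reconstructed: 0.78640137 V.
V_in − V_rec = -0.000241367 V = -0.241 mV.

-0.241 mV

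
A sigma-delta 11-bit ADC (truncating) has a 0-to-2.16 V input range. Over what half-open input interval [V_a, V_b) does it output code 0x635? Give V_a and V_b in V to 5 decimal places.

[1.67590 V, 1.67695 V)

LSB = 2.16/2^11 = 1.055 mV.
Code 0x635 = 1589 decimal.
V_a = V_low + 1589·LSB = 1.6759 V; V_b = V_low + 1590·LSB = 1.67695 V.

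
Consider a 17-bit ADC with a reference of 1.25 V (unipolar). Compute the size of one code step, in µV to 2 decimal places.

9.54 µV

Full-scale span = 1.25 V.
LSB = 1.25 / 2^17 = 1.25 / 131072 = 9.53674e-06 V = 9.54 µV.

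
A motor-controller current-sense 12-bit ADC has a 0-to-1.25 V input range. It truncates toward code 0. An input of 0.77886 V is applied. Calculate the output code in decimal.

code 2552

Full-scale span = 1.25 V; LSB = 1.25/2^12 = 305.18 µV.
(V_in − V_low)/LSB = (0.77886 − 0) / 0.000305176 = 2552.168.
Floor → code 2552.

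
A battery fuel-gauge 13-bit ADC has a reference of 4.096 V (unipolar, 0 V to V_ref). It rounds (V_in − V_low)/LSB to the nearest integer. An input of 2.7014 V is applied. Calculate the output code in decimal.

With 8192 levels over 4.096 V, one step is 0.500 mV.
(2.7014 − 0) / 0.0005 = 5402.800 LSBs.
round(5402.800) = 5403.

code 5403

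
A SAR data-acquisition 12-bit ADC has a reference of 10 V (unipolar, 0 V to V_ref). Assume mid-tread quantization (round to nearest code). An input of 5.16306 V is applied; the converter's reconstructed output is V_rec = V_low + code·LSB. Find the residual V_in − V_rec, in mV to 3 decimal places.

Step size: 10 V ÷ 2^12 = 2.441 mV.
(V_in − V_low)/LSB = (5.16306 − 0)/0.00244141 = 2114.7894 → code 2115 (round).
Code 2115 maps back to 0 + 2115×0.00244141 V = 5.1635742 V.
Difference: -0.000514219 V → -0.514 mV.

-0.514 mV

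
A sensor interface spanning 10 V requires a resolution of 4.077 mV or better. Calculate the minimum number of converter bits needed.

12 bits

Number of steps required ≥ 10 V / 4.077 mV = 2452.78.
Need 2^N ≥ 2452.78; 2^11 = 2048, 2^12 = 4096.
Minimum N = 12.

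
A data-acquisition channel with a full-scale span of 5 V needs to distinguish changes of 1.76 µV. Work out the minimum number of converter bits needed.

Number of steps required ≥ 5 V / 1.76 µV = 2840909.09.
Need 2^N ≥ 2840909.09; 2^21 = 2097152, 2^22 = 4194304.
Minimum N = 22.

22 bits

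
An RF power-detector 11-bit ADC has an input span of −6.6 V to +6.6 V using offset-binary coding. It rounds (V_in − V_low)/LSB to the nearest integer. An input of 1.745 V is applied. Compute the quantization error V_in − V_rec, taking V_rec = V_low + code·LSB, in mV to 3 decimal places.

LSB = 13.2/2^11 = 6.445 mV.
Scaled input = 1294.7394 LSBs, so code = 1295.
Code 1295 maps back to (−6.6) + 1295×0.00644531 V = 1.7466797 V.
V_in − V_rec = -0.00167969 V = -1.680 mV.

-1.680 mV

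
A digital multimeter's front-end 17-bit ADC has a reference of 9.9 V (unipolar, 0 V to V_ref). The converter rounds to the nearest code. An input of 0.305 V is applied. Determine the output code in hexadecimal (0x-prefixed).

code 0xFC6 (decimal 4038)

Full-scale span = 9.9 V; LSB = 9.9/2^17 = 75.53 µV.
(V_in − V_low)/LSB = (0.305 − 0) / 7.5531e-05 = 4038.077.
Round → code 4038.
In hexadecimal (0x-prefixed): 0xFC6.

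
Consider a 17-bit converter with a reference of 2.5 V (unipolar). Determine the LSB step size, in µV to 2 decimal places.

Full-scale span = 2.5 V.
LSB = 2.5 / 2^17 = 2.5 / 131072 = 1.90735e-05 V = 19.07 µV.

19.07 µV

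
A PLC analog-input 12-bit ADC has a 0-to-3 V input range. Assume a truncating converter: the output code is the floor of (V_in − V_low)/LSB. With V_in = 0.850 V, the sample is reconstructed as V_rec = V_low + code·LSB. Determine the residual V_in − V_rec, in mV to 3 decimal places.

0.391 mV

One LSB is 3 V / 4096 = 0.732 mV.
Scaled input = 1160.5333 LSBs, so code = 1160.
V_rec = 0 + 1160·0.000732422 = 0.84960938 V.
Difference: 0.000390625 V → 0.391 mV.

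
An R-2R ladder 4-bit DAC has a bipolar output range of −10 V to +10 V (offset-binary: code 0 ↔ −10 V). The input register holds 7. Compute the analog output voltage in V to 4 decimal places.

-1.2500 V

LSB = 20 V / 2^4 = 1.2500 V.
V_out = (−10) + 7 × 1.25 V = -1.25 V.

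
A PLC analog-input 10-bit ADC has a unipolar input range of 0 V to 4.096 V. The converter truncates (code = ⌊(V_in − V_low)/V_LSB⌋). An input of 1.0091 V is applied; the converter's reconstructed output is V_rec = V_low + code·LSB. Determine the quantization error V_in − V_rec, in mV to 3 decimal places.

LSB = 4.096/2^10 = 4.000 mV.
(V_in − V_low)/LSB = (1.0091 − 0)/0.004 = 252.2750 → code 252 (floor).
Reconstructed: 1.008 V.
V_in − V_rec = 0.0011 V = 1.100 mV.

1.100 mV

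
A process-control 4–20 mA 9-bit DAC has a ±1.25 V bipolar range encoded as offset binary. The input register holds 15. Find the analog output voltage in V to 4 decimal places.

-1.1768 V

LSB = 2.5 V / 2^9 = 4.883 mV.
V_out = (−1.25) + 15 × 0.00488281 V = -1.17676 V.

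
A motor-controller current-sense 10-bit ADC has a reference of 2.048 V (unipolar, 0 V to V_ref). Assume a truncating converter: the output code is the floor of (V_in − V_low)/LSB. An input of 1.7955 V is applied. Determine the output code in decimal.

LSB = 2.048 V / 1024 = 2.000 mV.
Input sits at 897.750 steps above V_low.
Floor → code 897.

code 897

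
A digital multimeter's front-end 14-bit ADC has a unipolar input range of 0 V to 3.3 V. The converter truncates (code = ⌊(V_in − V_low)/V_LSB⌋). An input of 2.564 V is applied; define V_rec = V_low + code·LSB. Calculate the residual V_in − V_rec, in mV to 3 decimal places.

0.176 mV

One LSB is 3.3 V / 16384 = 201.42 µV.
Scaled input = 12729.8715 LSBs, so code = 12729.
Reconstructed: 2.5638245 V.
Difference: 0.000175537 V → 0.176 mV.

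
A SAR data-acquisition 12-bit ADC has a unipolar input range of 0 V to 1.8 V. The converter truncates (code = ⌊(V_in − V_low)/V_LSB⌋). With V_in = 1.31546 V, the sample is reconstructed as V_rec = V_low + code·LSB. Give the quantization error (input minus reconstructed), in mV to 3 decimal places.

Step size: 1.8 V ÷ 2^12 = 439.45 µV.
(1.31546 − 0)/0.000439453 = 2993.4023; ⌊·⌋ gives code 2993.
Code 2993 maps back to 0 + 2993×0.000439453 V = 1.3152832 V.
Difference: 0.000176797 V → 0.177 mV.

0.177 mV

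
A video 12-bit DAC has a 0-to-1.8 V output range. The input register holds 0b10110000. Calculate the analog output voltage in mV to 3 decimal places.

LSB = 1.8 V / 2^12 = 439.45 µV.
Code 0b10110000 = 176 decimal.
V_out = 0 + 176 × 0.000439453 V = 0.0773438 V.
= 77.344 mV.

77.344 mV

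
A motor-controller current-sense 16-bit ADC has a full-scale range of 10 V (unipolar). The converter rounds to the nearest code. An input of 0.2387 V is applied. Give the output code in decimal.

code 1564

Full-scale span = 10 V; LSB = 10/2^16 = 152.59 µV.
Input sits at 1564.344 steps above V_low.
round(1564.344) = 1564.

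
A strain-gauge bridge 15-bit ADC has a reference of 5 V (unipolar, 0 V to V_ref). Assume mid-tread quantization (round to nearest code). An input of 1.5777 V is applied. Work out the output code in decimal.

Full-scale span = 5 V; LSB = 5/2^15 = 152.59 µV.
(1.5777 − 0) / 0.000152588 = 10339.615 LSBs.
Round → code 10340.

code 10340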